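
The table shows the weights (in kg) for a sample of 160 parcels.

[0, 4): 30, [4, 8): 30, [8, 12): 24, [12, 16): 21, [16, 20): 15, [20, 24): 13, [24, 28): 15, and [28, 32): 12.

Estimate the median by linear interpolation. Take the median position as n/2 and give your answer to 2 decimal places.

11.33

Cumulative frequencies: 30, 60, 84, 105, 120, 133, 148, 160
n = 160; position = n/2 = 80.
This falls in the class [8, 12): L = 8, F = 60, f = 24, h = 4.
Median ≈ 8 + ((80 − 60) / 24) × 4 = 11.3333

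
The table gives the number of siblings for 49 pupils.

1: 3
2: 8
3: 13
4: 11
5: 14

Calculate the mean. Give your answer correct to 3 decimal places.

3.510

Values: 1, 2, 3, 4, 5
Σfx = 3×1 + 8×2 + 13×3 + 11×4 + 14×5 = 172
n = Σf = 49
Mean = 172 / 49 = 3.5102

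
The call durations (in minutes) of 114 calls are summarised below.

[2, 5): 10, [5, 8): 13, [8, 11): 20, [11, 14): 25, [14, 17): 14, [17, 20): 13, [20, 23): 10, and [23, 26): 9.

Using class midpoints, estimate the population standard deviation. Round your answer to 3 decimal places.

5.988

Midpoints: 3.5, 6.5, 9.5, 12.5, 15.5, 18.5, 21.5, 24.5
n = 114, Σfm = 1515, mean = 13.2895
Σfm² = 24220.5
Σf(m − x̄)² = Σfm² − (Σfm)²/n = 24220.5 − 1515²/114 = 4086.9474
Population variance = 4086.9474 / 114 = 35.8504
Standard deviation = √35.8504 = 5.9875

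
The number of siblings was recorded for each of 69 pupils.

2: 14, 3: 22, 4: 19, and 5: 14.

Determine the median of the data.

3

Cumulative frequencies: 14, 36, 55, 69
n = 69, so the median is the value in position (n+1)/2 = 35.
Position 35 falls at value 3.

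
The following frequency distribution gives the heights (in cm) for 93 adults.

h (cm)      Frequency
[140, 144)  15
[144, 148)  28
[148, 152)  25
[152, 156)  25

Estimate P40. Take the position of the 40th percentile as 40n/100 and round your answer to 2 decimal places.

Cumulative frequencies: 15, 43, 68, 93
n = 93; position = 40n/100 = 37.2.
This falls in the class [144, 148): L = 144, F = 15, f = 28, h = 4.
40th percentile ≈ 144 + ((37.2 − 15) / 28) × 4 = 147.1714

147.17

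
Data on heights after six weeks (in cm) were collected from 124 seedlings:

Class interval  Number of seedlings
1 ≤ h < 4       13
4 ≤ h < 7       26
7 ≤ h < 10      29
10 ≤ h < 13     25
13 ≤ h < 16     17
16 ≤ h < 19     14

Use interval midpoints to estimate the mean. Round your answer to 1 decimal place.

Midpoints: 2.5, 5.5, 8.5, 11.5, 14.5, 17.5
Σfm = 13×2.5 + 26×5.5 + 29×8.5 + 25×11.5 + 17×14.5 + 14×17.5 = 1201
n = Σf = 124
Mean = 1201 / 124 = 9.6855

9.7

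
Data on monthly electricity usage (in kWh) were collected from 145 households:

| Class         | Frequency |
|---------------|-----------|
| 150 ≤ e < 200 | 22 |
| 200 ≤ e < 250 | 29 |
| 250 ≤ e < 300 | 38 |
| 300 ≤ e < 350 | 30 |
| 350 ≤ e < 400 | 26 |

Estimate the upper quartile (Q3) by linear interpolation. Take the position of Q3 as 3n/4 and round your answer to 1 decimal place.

Cumulative frequencies: 22, 51, 89, 119, 145
n = 145; position = 3n/4 = 108.75.
This falls in the class 300 ≤ e < 350: L = 300, F = 89, f = 30, h = 50.
Upper quartile ≈ 300 + ((108.75 − 89) / 30) × 50 = 332.9167

332.9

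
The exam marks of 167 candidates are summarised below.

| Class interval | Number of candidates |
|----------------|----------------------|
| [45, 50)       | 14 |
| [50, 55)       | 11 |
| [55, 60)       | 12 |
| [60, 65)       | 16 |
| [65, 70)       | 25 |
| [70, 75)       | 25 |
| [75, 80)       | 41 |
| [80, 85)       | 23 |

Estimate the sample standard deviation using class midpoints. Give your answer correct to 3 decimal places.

10.767

Midpoints: 47.5, 52.5, 57.5, 62.5, 67.5, 72.5, 77.5, 82.5
n = 167, Σfm = 11507.5, mean = 68.9072
Σfm² = 812193.75
Σf(m − x̄)² = Σfm² − (Σfm)²/n = 812193.75 − 11507.5²/167 = 19244.3114
Sample variance = 19244.3114 / 166 = 115.9296
Standard deviation = √115.9296 = 10.7671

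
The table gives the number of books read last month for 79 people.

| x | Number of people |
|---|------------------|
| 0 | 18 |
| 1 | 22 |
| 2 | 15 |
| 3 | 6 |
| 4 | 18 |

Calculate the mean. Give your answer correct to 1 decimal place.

1.8

Values: 0, 1, 2, 3, 4
Σfx = 18×0 + 22×1 + 15×2 + 6×3 + 18×4 = 142
n = Σf = 79
Mean = 142 / 79 = 1.7975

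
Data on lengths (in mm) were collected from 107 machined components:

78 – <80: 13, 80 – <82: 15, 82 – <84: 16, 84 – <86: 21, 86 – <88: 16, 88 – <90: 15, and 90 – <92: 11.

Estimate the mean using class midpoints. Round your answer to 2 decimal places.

84.89

Midpoints: 79, 81, 83, 85, 87, 89, 91
Σfm = 13×79 + 15×81 + 16×83 + 21×85 + 16×87 + 15×89 + 11×91 = 9083
n = Σf = 107
Mean = 9083 / 107 = 84.8879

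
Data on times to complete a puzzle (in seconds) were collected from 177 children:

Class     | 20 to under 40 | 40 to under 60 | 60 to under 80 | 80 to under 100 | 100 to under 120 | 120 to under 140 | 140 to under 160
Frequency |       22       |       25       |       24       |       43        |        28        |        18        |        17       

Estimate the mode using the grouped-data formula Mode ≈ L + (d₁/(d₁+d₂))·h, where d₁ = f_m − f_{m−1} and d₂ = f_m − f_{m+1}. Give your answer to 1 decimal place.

Modal class: 80 to under 100 (highest frequency 43).
d₁ = 43 − 24 = 19, d₂ = 43 − 28 = 15
Mode ≈ 80 + (19/(19+15)) × 20 = 80 + 11.1765 = 91.1765

91.2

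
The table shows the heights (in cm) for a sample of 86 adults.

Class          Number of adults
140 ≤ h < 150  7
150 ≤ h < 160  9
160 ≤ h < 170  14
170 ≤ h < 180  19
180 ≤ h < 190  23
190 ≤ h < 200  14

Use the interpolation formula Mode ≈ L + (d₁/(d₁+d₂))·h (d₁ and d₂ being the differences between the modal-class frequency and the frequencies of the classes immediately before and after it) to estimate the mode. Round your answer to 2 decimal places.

183.08

Modal class: 180 ≤ h < 190 (highest frequency 23).
d₁ = 23 − 19 = 4, d₂ = 23 − 14 = 9
Mode ≈ 180 + (4/(4+9)) × 10 = 180 + 3.0769 = 183.0769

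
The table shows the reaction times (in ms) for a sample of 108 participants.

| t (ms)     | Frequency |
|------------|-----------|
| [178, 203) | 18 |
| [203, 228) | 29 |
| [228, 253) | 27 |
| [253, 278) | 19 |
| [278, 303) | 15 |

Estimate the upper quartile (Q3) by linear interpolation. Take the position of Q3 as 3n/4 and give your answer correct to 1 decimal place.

Cumulative frequencies: 18, 47, 74, 93, 108
n = 108; position = 3n/4 = 81.
This falls in the class [253, 278): L = 253, F = 74, f = 19, h = 25.
Upper quartile ≈ 253 + ((81 − 74) / 19) × 25 = 262.2105

262.2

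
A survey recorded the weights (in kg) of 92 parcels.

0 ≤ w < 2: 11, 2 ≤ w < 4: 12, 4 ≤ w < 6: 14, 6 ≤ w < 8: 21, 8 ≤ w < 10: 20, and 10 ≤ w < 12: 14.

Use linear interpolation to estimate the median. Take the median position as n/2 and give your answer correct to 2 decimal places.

Cumulative frequencies: 11, 23, 37, 58, 78, 92
n = 92; position = n/2 = 46.
This falls in the class 6 ≤ w < 8: L = 6, F = 37, f = 21, h = 2.
Median ≈ 6 + ((46 − 37) / 21) × 2 = 6.8571

6.86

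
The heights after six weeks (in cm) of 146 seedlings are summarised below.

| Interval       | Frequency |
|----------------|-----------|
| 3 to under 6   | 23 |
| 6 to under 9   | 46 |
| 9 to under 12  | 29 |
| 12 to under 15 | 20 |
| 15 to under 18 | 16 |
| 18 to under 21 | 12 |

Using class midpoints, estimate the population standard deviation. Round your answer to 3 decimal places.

4.510

Midpoints: 4.5, 7.5, 10.5, 13.5, 16.5, 19.5
n = 146, Σfm = 1521, mean = 10.4178
Σfm² = 18814.5
Σf(m − x̄)² = Σfm² − (Σfm)²/n = 18814.5 − 1521²/146 = 2969.0137
Population variance = 2969.0137 / 146 = 20.3357
Standard deviation = √20.3357 = 4.5095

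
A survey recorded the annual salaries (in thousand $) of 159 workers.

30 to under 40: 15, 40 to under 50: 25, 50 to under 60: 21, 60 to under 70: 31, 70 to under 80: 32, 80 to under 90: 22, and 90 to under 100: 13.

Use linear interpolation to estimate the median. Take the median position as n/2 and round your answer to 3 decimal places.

65.968

Cumulative frequencies: 15, 40, 61, 92, 124, 146, 159
n = 159; position = n/2 = 79.5.
This falls in the class 60 to under 70: L = 60, F = 61, f = 31, h = 10.
Median ≈ 60 + ((79.5 − 61) / 31) × 10 = 65.9677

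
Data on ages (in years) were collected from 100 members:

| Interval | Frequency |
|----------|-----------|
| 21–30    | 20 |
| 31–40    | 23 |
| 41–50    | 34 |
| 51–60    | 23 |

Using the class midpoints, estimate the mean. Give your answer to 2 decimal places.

41.50

Midpoints: 25.5, 35.5, 45.5, 55.5
Σfm = 20×25.5 + 23×35.5 + 34×45.5 + 23×55.5 = 4150
n = Σf = 100
Mean = 4150 / 100 = 41.5000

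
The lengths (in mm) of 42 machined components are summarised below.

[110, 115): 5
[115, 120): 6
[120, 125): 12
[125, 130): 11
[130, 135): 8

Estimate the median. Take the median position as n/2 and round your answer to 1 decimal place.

Cumulative frequencies: 5, 11, 23, 34, 42
n = 42; position = n/2 = 21.
This falls in the class [120, 125): L = 120, F = 11, f = 12, h = 5.
Median ≈ 120 + ((21 − 11) / 12) × 5 = 124.1667

124.2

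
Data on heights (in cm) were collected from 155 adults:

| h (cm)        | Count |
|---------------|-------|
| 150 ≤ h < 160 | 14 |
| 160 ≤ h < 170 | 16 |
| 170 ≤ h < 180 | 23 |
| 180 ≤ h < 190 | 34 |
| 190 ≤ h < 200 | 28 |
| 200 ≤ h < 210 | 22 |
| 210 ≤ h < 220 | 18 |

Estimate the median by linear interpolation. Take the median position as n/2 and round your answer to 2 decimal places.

Cumulative frequencies: 14, 30, 53, 87, 115, 137, 155
n = 155; position = n/2 = 77.5.
This falls in the class 180 ≤ h < 190: L = 180, F = 53, f = 34, h = 10.
Median ≈ 180 + ((77.5 − 53) / 34) × 10 = 187.2059

187.21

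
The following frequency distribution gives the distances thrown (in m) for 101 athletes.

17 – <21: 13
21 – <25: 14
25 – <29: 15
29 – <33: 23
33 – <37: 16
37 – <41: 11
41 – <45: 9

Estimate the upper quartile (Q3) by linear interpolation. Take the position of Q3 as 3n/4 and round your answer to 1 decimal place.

35.7

Cumulative frequencies: 13, 27, 42, 65, 81, 92, 101
n = 101; position = 3n/4 = 75.75.
This falls in the class 33 – <37: L = 33, F = 65, f = 16, h = 4.
Upper quartile ≈ 33 + ((75.75 − 65) / 16) × 4 = 35.6875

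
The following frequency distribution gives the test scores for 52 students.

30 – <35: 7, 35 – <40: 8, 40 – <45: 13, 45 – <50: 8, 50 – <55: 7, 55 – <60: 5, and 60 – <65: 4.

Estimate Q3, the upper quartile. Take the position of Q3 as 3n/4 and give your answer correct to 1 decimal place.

52.1

Cumulative frequencies: 7, 15, 28, 36, 43, 48, 52
n = 52; position = 3n/4 = 39.
This falls in the class 50 – <55: L = 50, F = 36, f = 7, h = 5.
Upper quartile ≈ 50 + ((39 − 36) / 7) × 5 = 52.1429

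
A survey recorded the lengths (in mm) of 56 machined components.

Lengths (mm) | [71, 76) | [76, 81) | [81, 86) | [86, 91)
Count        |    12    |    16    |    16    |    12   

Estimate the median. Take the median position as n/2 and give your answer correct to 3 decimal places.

81.000

Cumulative frequencies: 12, 28, 44, 56
n = 56; position = n/2 = 28.
This falls in the class [76, 81): L = 76, F = 12, f = 16, h = 5.
Median ≈ 76 + ((28 − 12) / 16) × 5 = 81.0000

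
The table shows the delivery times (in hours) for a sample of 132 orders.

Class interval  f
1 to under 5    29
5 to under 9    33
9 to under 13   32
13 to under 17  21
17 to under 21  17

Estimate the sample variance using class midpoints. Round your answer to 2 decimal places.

Midpoints: 3, 7, 11, 15, 19
n = 132, Σfm = 1308, mean = 9.9091
Σfm² = 16612
Σf(m − x̄)² = Σfm² − (Σfm)²/n = 16612 − 1308²/132 = 3650.9091
Sample variance = 3650.9091 / 131 = 27.8695

27.87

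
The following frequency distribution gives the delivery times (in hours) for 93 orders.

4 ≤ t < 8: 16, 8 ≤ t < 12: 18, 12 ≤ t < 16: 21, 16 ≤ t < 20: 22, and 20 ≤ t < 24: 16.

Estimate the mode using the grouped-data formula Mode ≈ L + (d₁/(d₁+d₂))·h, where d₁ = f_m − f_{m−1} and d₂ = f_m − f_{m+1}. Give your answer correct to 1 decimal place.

Modal class: 16 ≤ t < 20 (highest frequency 22).
d₁ = 22 − 21 = 1, d₂ = 22 − 16 = 6
Mode ≈ 16 + (1/(1+6)) × 4 = 16 + 0.5714 = 16.5714

16.6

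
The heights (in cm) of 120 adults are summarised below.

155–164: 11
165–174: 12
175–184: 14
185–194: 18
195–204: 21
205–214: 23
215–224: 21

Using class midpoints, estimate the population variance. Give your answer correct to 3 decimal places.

361.660

Midpoints: 159.5, 169.5, 179.5, 189.5, 199.5, 209.5, 219.5
n = 120, Σfm = 23330, mean = 194.4167
Σfm² = 4579140
Σf(m − x̄)² = Σfm² − (Σfm)²/n = 4579140 − 23330²/120 = 43399.1667
Population variance = 43399.1667 / 120 = 361.6597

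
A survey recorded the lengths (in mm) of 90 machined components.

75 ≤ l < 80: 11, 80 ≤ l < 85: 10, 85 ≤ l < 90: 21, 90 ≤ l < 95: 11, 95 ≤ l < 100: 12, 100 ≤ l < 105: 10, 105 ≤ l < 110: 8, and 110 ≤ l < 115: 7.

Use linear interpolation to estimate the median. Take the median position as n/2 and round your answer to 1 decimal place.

91.4

Cumulative frequencies: 11, 21, 42, 53, 65, 75, 83, 90
n = 90; position = n/2 = 45.
This falls in the class 90 ≤ l < 95: L = 90, F = 42, f = 11, h = 5.
Median ≈ 90 + ((45 − 42) / 11) × 5 = 91.3636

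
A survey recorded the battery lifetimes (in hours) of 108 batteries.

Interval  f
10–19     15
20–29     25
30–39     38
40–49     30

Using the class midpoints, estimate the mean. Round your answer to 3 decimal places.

32.185

Midpoints: 14.5, 24.5, 34.5, 44.5
Σfm = 15×14.5 + 25×24.5 + 38×34.5 + 30×44.5 = 3476
n = Σf = 108
Mean = 3476 / 108 = 32.1852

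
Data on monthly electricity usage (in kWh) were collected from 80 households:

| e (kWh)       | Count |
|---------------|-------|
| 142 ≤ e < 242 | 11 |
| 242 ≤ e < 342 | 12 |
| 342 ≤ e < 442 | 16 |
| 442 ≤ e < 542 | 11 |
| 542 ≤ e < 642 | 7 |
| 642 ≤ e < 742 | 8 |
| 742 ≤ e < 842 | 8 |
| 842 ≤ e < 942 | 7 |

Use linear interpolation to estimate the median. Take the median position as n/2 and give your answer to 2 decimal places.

Cumulative frequencies: 11, 23, 39, 50, 57, 65, 73, 80
n = 80; position = n/2 = 40.
This falls in the class 442 ≤ e < 542: L = 442, F = 39, f = 11, h = 100.
Median ≈ 442 + ((40 − 39) / 11) × 100 = 451.0909

451.09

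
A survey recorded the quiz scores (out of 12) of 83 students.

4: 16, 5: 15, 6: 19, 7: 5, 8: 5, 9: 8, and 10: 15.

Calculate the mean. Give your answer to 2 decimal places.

6.63

Values: 4, 5, 6, 7, 8, 9, 10
Σfx = 16×4 + 15×5 + 19×6 + 5×7 + 5×8 + 8×9 + 15×10 = 550
n = Σf = 83
Mean = 550 / 83 = 6.6265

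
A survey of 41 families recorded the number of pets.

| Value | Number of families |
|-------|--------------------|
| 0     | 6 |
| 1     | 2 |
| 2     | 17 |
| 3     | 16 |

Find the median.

Cumulative frequencies: 6, 8, 25, 41
n = 41, so the median is the value in position (n+1)/2 = 21.
Position 21 falls at value 2.

2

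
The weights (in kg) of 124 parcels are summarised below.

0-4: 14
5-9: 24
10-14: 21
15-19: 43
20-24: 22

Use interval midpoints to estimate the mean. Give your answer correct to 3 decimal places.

13.411

Midpoints: 2, 7, 12, 17, 22
Σfm = 14×2 + 24×7 + 21×12 + 43×17 + 22×22 = 1663
n = Σf = 124
Mean = 1663 / 124 = 13.4113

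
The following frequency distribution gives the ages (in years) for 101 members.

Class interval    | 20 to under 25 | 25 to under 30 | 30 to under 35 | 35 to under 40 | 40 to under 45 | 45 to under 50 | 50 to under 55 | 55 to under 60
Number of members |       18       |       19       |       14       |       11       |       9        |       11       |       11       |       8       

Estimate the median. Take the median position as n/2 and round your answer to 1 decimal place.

34.8

Cumulative frequencies: 18, 37, 51, 62, 71, 82, 93, 101
n = 101; position = n/2 = 50.5.
This falls in the class 30 to under 35: L = 30, F = 37, f = 14, h = 5.
Median ≈ 30 + ((50.5 − 37) / 14) × 5 = 34.8214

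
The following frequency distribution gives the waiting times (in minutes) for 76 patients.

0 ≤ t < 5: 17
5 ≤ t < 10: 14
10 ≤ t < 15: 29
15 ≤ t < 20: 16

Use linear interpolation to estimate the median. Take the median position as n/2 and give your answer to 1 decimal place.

Cumulative frequencies: 17, 31, 60, 76
n = 76; position = n/2 = 38.
This falls in the class 10 ≤ t < 15: L = 10, F = 31, f = 29, h = 5.
Median ≈ 10 + ((38 − 31) / 29) × 5 = 11.2069

11.2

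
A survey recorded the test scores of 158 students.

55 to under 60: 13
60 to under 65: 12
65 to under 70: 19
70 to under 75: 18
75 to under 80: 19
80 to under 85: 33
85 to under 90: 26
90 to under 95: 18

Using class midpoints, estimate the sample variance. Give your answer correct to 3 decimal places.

Midpoints: 57.5, 62.5, 67.5, 72.5, 77.5, 82.5, 87.5, 92.5
n = 158, Σfm = 12220, mean = 77.3418
Σfm² = 962837.5
Σf(m − x̄)² = Σfm² − (Σfm)²/n = 962837.5 − 12220²/158 = 17721.0443
Sample variance = 17721.0443 / 157 = 112.8729

112.873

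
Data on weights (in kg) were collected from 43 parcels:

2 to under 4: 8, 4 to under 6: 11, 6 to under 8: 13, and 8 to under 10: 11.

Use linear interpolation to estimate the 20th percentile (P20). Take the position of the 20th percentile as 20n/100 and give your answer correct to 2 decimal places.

Cumulative frequencies: 8, 19, 32, 43
n = 43; position = 20n/100 = 8.6.
This falls in the class 4 to under 6: L = 4, F = 8, f = 11, h = 2.
20th percentile ≈ 4 + ((8.6 − 8) / 11) × 2 = 4.1091

4.11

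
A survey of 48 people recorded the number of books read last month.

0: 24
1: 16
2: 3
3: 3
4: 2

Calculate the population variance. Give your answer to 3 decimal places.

1.152

Values: 0, 1, 2, 3, 4
n = 48, Σfx = 39, mean = 0.8125
Σfx² = 87
Σf(x − x̄)² = Σfx² − (Σfx)²/n = 87 − 39²/48 = 55.3125
Population variance = 55.3125 / 48 = 1.1523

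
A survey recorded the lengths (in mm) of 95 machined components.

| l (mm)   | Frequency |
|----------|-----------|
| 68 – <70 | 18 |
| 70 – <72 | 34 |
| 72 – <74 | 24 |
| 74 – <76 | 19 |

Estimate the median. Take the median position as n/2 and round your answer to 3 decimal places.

71.735

Cumulative frequencies: 18, 52, 76, 95
n = 95; position = n/2 = 47.5.
This falls in the class 70 – <72: L = 70, F = 18, f = 34, h = 2.
Median ≈ 70 + ((47.5 − 18) / 34) × 2 = 71.7353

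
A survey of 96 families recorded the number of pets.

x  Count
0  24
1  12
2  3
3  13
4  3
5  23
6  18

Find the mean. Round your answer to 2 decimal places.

Values: 0, 1, 2, 3, 4, 5, 6
Σfx = 24×0 + 12×1 + 3×2 + 13×3 + 3×4 + 23×5 + 18×6 = 292
n = Σf = 96
Mean = 292 / 96 = 3.0417

3.04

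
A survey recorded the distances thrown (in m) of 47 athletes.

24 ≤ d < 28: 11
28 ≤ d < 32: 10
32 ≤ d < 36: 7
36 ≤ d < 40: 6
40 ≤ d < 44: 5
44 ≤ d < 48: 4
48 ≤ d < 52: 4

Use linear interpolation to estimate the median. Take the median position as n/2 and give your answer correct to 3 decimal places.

Cumulative frequencies: 11, 21, 28, 34, 39, 43, 47
n = 47; position = n/2 = 23.5.
This falls in the class 32 ≤ d < 36: L = 32, F = 21, f = 7, h = 4.
Median ≈ 32 + ((23.5 − 21) / 7) × 4 = 33.4286

33.429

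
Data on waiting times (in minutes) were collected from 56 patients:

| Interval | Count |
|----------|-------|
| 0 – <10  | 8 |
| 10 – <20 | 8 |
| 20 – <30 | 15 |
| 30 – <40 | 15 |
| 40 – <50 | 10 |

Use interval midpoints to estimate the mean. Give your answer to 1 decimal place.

Midpoints: 5, 15, 25, 35, 45
Σfm = 8×5 + 8×15 + 15×25 + 15×35 + 10×45 = 1510
n = Σf = 56
Mean = 1510 / 56 = 26.9643

27.0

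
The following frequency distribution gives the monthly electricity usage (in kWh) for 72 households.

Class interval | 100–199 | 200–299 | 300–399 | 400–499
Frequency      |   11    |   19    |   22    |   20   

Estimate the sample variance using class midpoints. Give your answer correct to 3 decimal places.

Midpoints: 149.5, 249.5, 349.5, 449.5
n = 72, Σfm = 23064, mean = 320.3333
Σfm² = 8156918
Σf(m − x̄)² = Σfm² − (Σfm)²/n = 8156918 − 23064²/72 = 768750.0000
Sample variance = 768750.0000 / 71 = 10827.4648

10827.465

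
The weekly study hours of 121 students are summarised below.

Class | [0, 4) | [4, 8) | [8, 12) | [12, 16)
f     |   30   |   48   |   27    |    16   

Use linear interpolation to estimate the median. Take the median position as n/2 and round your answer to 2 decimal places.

6.54

Cumulative frequencies: 30, 78, 105, 121
n = 121; position = n/2 = 60.5.
This falls in the class [4, 8): L = 4, F = 30, f = 48, h = 4.
Median ≈ 4 + ((60.5 − 30) / 48) × 4 = 6.5417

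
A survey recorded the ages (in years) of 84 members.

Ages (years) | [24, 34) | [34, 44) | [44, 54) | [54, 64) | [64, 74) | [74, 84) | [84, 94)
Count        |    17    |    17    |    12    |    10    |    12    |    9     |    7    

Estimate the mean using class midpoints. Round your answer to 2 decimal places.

53.52

Midpoints: 29, 39, 49, 59, 69, 79, 89
Σfm = 17×29 + 17×39 + 12×49 + 10×59 + 12×69 + 9×79 + 7×89 = 4496
n = Σf = 84
Mean = 4496 / 84 = 53.5238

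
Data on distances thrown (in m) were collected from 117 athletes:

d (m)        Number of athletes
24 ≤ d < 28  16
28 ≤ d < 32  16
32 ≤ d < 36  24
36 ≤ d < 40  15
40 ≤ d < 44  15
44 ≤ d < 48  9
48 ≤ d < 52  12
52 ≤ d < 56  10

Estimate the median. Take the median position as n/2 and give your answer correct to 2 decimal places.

Cumulative frequencies: 16, 32, 56, 71, 86, 95, 107, 117
n = 117; position = n/2 = 58.5.
This falls in the class 36 ≤ d < 40: L = 36, F = 56, f = 15, h = 4.
Median ≈ 36 + ((58.5 − 56) / 15) × 4 = 36.6667

36.67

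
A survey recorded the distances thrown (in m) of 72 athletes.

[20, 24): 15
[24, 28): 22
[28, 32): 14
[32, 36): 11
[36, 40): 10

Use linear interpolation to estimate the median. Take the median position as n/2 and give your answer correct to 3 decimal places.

27.818

Cumulative frequencies: 15, 37, 51, 62, 72
n = 72; position = n/2 = 36.
This falls in the class [24, 28): L = 24, F = 15, f = 22, h = 4.
Median ≈ 24 + ((36 − 15) / 22) × 4 = 27.8182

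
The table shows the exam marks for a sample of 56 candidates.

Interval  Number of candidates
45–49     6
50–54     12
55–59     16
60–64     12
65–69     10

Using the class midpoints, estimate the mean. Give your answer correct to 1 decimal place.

57.7

Midpoints: 47, 52, 57, 62, 67
Σfm = 6×47 + 12×52 + 16×57 + 12×62 + 10×67 = 3232
n = Σf = 56
Mean = 3232 / 56 = 57.7143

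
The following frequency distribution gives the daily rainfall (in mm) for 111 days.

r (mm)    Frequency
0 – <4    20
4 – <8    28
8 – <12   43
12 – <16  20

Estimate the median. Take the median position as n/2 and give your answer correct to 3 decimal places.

Cumulative frequencies: 20, 48, 91, 111
n = 111; position = n/2 = 55.5.
This falls in the class 8 – <12: L = 8, F = 48, f = 43, h = 4.
Median ≈ 8 + ((55.5 − 48) / 43) × 4 = 8.6977

8.698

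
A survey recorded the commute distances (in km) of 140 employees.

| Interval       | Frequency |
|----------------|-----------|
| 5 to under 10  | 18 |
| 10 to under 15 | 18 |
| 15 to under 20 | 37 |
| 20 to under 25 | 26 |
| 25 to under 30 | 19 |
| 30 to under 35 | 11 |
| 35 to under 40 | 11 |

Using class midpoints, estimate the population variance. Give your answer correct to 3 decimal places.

73.739

Midpoints: 7.5, 12.5, 17.5, 22.5, 27.5, 32.5, 37.5
n = 140, Σfm = 2885, mean = 20.6071
Σfm² = 69775
Σf(m − x̄)² = Σfm² − (Σfm)²/n = 69775 − 2885²/140 = 10323.3929
Population variance = 10323.3929 / 140 = 73.7385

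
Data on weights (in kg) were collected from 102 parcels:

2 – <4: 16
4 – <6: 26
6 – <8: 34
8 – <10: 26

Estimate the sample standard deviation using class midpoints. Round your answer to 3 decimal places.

Midpoints: 3, 5, 7, 9
n = 102, Σfm = 650, mean = 6.3725
Σfm² = 4566
Σf(m − x̄)² = Σfm² − (Σfm)²/n = 4566 − 650²/102 = 423.8431
Sample variance = 423.8431 / 101 = 4.1965
Standard deviation = √4.1965 = 2.0485

2.049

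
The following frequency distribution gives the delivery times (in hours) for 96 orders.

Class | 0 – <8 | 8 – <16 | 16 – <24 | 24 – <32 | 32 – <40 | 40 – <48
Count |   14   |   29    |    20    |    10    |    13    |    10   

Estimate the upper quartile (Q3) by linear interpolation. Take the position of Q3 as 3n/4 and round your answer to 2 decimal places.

31.20

Cumulative frequencies: 14, 43, 63, 73, 86, 96
n = 96; position = 3n/4 = 72.
This falls in the class 24 – <32: L = 24, F = 63, f = 10, h = 8.
Upper quartile ≈ 24 + ((72 − 63) / 10) × 8 = 31.2000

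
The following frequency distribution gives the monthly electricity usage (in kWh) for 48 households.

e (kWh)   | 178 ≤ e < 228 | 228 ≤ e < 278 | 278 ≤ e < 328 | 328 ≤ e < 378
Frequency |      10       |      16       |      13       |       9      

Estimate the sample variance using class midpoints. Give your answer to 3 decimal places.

Midpoints: 203, 253, 303, 353
n = 48, Σfm = 13194, mean = 274.8750
Σfm² = 3751232
Σf(m − x̄)² = Σfm² − (Σfm)²/n = 3751232 − 13194²/48 = 124531.2500
Sample variance = 124531.2500 / 47 = 2649.6011

2649.601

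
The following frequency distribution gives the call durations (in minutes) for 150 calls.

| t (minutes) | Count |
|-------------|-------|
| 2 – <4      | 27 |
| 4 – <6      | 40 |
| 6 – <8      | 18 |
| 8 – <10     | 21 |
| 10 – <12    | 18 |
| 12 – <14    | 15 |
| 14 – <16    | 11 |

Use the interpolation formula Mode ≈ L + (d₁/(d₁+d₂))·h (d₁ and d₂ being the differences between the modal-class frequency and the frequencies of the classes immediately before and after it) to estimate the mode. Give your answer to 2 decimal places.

4.74

Modal class: 4 – <6 (highest frequency 40).
d₁ = 40 − 27 = 13, d₂ = 40 − 18 = 22
Mode ≈ 4 + (13/(13+22)) × 2 = 4 + 0.7429 = 4.7429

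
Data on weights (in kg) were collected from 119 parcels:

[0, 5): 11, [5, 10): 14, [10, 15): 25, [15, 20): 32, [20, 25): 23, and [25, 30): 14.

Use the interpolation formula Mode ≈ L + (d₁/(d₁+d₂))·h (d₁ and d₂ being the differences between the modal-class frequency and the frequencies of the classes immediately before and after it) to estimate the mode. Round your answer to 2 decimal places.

17.19

Modal class: [15, 20) (highest frequency 32).
d₁ = 32 − 25 = 7, d₂ = 32 − 23 = 9
Mode ≈ 15 + (7/(7+9)) × 5 = 15 + 2.1875 = 17.1875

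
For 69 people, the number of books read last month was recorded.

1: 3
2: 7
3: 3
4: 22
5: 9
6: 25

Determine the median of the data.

4

Cumulative frequencies: 3, 10, 13, 35, 44, 69
n = 69, so the median is the value in position (n+1)/2 = 35.
Position 35 falls at value 4.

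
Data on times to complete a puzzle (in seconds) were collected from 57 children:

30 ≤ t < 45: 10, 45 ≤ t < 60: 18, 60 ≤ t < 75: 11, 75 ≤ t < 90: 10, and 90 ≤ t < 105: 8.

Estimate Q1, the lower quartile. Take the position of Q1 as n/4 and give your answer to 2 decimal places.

48.54

Cumulative frequencies: 10, 28, 39, 49, 57
n = 57; position = n/4 = 14.25.
This falls in the class 45 ≤ t < 60: L = 45, F = 10, f = 18, h = 15.
Lower quartile ≈ 45 + ((14.25 − 10) / 18) × 15 = 48.5417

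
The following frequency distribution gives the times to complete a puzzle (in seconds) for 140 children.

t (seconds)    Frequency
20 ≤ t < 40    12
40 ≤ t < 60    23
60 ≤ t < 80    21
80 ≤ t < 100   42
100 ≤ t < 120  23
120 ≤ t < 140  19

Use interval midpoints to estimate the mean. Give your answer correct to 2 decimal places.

84.00

Midpoints: 30, 50, 70, 90, 110, 130
Σfm = 12×30 + 23×50 + 21×70 + 42×90 + 23×110 + 19×130 = 11760
n = Σf = 140
Mean = 11760 / 140 = 84.0000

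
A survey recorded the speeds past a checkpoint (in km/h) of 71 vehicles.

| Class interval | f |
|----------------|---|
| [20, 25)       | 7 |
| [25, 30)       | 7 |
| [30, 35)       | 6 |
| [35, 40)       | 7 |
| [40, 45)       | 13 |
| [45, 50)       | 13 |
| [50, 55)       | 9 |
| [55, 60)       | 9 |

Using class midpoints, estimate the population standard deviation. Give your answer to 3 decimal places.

10.854

Midpoints: 22.5, 27.5, 32.5, 37.5, 42.5, 47.5, 52.5, 57.5
n = 71, Σfm = 2967.5, mean = 41.7958
Σfm² = 132393.75
Σf(m − x̄)² = Σfm² − (Σfm)²/n = 132393.75 − 2967.5²/71 = 8364.7887
Population variance = 8364.7887 / 71 = 117.8139
Standard deviation = √117.8139 = 10.8542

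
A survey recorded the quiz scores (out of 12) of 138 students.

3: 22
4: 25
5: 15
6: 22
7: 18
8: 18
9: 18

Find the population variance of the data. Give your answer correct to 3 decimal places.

4.066

Values: 3, 4, 5, 6, 7, 8, 9
n = 138, Σfx = 805, mean = 5.8333
Σfx² = 5257
Σf(x − x̄)² = Σfx² − (Σfx)²/n = 5257 − 805²/138 = 561.1667
Population variance = 561.1667 / 138 = 4.0664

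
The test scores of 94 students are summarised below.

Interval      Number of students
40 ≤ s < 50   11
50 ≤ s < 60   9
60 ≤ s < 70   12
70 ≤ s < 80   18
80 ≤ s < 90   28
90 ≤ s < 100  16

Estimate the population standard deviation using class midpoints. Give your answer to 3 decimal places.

Midpoints: 45, 55, 65, 75, 85, 95
n = 94, Σfm = 7020, mean = 74.6809
Σfm² = 548150
Σf(m − x̄)² = Σfm² − (Σfm)²/n = 548150 − 7020²/94 = 23890.4255
Population variance = 23890.4255 / 94 = 254.1535
Standard deviation = √254.1535 = 15.9422

15.942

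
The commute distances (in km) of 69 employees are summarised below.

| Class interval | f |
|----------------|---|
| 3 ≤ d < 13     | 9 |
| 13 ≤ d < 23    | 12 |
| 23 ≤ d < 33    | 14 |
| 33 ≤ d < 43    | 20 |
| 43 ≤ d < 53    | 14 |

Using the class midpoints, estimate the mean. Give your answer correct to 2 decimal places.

Midpoints: 8, 18, 28, 38, 48
Σfm = 9×8 + 12×18 + 14×28 + 20×38 + 14×48 = 2112
n = Σf = 69
Mean = 2112 / 69 = 30.6087

30.61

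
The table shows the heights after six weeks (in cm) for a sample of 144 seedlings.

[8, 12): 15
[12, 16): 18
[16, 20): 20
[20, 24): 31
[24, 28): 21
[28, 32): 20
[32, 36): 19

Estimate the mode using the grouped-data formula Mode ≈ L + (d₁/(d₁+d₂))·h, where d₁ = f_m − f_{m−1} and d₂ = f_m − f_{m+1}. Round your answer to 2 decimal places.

Modal class: [20, 24) (highest frequency 31).
d₁ = 31 − 20 = 11, d₂ = 31 − 21 = 10
Mode ≈ 20 + (11/(11+10)) × 4 = 20 + 2.0952 = 22.0952

22.10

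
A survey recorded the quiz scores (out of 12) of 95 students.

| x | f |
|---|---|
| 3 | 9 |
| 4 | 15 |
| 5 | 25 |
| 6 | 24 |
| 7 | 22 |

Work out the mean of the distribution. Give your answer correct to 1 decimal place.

Values: 3, 4, 5, 6, 7
Σfx = 9×3 + 15×4 + 25×5 + 24×6 + 22×7 = 510
n = Σf = 95
Mean = 510 / 95 = 5.3684

5.4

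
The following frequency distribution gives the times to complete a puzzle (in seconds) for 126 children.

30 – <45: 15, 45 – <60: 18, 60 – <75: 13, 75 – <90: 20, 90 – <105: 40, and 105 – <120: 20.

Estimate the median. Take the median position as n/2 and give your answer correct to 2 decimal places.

Cumulative frequencies: 15, 33, 46, 66, 106, 126
n = 126; position = n/2 = 63.
This falls in the class 75 – <90: L = 75, F = 46, f = 20, h = 15.
Median ≈ 75 + ((63 − 46) / 20) × 15 = 87.7500

87.75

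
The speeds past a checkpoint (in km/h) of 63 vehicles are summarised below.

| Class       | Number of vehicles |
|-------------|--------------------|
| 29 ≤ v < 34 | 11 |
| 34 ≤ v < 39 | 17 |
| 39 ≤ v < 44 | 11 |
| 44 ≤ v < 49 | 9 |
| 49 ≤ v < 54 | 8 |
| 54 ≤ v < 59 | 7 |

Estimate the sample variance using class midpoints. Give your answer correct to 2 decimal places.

66.22

Midpoints: 31.5, 36.5, 41.5, 46.5, 51.5, 56.5
n = 63, Σfm = 2649.5, mean = 42.0556
Σfm² = 115531.75
Σf(m − x̄)² = Σfm² − (Σfm)²/n = 115531.75 − 2649.5²/63 = 4105.5556
Sample variance = 4105.5556 / 62 = 66.2186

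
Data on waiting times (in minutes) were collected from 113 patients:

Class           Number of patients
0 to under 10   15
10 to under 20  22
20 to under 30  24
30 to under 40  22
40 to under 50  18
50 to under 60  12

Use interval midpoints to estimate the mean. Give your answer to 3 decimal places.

28.717

Midpoints: 5, 15, 25, 35, 45, 55
Σfm = 15×5 + 22×15 + 24×25 + 22×35 + 18×45 + 12×55 = 3245
n = Σf = 113
Mean = 3245 / 113 = 28.7168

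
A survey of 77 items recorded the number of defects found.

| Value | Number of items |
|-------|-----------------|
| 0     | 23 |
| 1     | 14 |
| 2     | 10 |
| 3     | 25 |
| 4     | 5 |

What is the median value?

2

Cumulative frequencies: 23, 37, 47, 72, 77
n = 77, so the median is the value in position (n+1)/2 = 39.
Position 39 falls at value 2.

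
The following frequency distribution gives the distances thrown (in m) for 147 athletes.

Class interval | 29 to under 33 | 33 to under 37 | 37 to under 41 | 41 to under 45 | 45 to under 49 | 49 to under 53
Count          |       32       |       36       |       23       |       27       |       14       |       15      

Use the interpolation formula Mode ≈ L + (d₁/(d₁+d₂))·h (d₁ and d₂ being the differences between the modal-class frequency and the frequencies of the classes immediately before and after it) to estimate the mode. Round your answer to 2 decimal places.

Modal class: 33 to under 37 (highest frequency 36).
d₁ = 36 − 32 = 4, d₂ = 36 − 23 = 13
Mode ≈ 33 + (4/(4+13)) × 4 = 33 + 0.9412 = 33.9412

33.94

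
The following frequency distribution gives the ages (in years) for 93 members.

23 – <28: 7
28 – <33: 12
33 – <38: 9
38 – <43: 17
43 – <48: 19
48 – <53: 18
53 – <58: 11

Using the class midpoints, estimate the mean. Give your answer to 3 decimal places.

42.328

Midpoints: 25.5, 30.5, 35.5, 40.5, 45.5, 50.5, 55.5
Σfm = 7×25.5 + 12×30.5 + 9×35.5 + 17×40.5 + 19×45.5 + 18×50.5 + 11×55.5 = 3936.5
n = Σf = 93
Mean = 3936.5 / 93 = 42.3280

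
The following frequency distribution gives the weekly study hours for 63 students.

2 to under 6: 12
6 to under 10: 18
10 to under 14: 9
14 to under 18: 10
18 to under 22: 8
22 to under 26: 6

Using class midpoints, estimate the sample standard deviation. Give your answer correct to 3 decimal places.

6.465

Midpoints: 4, 8, 12, 16, 20, 24
n = 63, Σfm = 764, mean = 12.1270
Σfm² = 11856
Σf(m − x̄)² = Σfm² − (Σfm)²/n = 11856 − 764²/63 = 2590.9841
Sample variance = 2590.9841 / 62 = 41.7901
Standard deviation = √41.7901 = 6.4645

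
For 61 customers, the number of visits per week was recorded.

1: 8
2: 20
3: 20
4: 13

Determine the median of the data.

3

Cumulative frequencies: 8, 28, 48, 61
n = 61, so the median is the value in position (n+1)/2 = 31.
Position 31 falls at value 3.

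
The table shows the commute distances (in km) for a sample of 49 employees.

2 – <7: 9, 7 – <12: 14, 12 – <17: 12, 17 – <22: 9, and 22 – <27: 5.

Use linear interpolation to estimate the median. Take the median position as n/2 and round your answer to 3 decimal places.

12.625

Cumulative frequencies: 9, 23, 35, 44, 49
n = 49; position = n/2 = 24.5.
This falls in the class 12 – <17: L = 12, F = 23, f = 12, h = 5.
Median ≈ 12 + ((24.5 − 23) / 12) × 5 = 12.6250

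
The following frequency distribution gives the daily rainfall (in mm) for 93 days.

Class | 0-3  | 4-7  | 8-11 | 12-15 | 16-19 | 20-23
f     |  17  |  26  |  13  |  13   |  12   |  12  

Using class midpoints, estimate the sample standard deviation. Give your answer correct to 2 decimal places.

Midpoints: 1.5, 5.5, 9.5, 13.5, 17.5, 21.5
n = 93, Σfm = 935.5, mean = 10.0591
Σfm² = 13589.25
Σf(m − x̄)² = Σfm² − (Σfm)²/n = 13589.25 − 935.5²/93 = 4178.9247
Sample variance = 4178.9247 / 92 = 45.4231
Standard deviation = √45.4231 = 6.7397

6.74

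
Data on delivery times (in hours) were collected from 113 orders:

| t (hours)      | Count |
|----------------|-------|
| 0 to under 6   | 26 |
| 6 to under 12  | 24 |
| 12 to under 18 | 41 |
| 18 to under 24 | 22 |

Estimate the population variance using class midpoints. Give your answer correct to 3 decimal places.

39.566

Midpoints: 3, 9, 15, 21
n = 113, Σfm = 1371, mean = 12.1327
Σfm² = 21105
Σf(m − x̄)² = Σfm² − (Σfm)²/n = 21105 − 1371²/113 = 4471.0088
Population variance = 4471.0088 / 113 = 39.5664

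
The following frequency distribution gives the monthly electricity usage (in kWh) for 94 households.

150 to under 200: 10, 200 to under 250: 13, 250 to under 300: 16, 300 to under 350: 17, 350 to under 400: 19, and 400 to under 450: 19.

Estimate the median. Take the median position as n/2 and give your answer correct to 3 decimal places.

323.529

Cumulative frequencies: 10, 23, 39, 56, 75, 94
n = 94; position = n/2 = 47.
This falls in the class 300 to under 350: L = 300, F = 39, f = 17, h = 50.
Median ≈ 300 + ((47 − 39) / 17) × 50 = 323.5294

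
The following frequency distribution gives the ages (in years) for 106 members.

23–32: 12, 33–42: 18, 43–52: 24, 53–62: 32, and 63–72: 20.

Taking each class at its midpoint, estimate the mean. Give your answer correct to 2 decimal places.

Midpoints: 27.5, 37.5, 47.5, 57.5, 67.5
Σfm = 12×27.5 + 18×37.5 + 24×47.5 + 32×57.5 + 20×67.5 = 5335
n = Σf = 106
Mean = 5335 / 106 = 50.3302

50.33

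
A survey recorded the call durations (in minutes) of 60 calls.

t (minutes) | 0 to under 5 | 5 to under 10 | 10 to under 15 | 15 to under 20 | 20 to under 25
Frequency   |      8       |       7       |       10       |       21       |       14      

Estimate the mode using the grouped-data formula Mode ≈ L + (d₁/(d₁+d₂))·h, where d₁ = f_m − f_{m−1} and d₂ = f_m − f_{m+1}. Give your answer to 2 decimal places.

18.06

Modal class: 15 to under 20 (highest frequency 21).
d₁ = 21 − 10 = 11, d₂ = 21 − 14 = 7
Mode ≈ 15 + (11/(11+7)) × 5 = 15 + 3.0556 = 18.0556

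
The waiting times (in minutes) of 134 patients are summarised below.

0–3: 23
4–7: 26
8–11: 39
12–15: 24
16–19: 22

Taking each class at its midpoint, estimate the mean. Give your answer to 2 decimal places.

9.38

Midpoints: 1.5, 5.5, 9.5, 13.5, 17.5
Σfm = 23×1.5 + 26×5.5 + 39×9.5 + 24×13.5 + 22×17.5 = 1257
n = Σf = 134
Mean = 1257 / 134 = 9.3806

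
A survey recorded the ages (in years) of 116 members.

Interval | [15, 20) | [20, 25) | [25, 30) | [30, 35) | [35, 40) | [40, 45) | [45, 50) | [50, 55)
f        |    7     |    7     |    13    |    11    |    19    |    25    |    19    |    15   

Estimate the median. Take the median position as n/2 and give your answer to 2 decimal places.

40.20

Cumulative frequencies: 7, 14, 27, 38, 57, 82, 101, 116
n = 116; position = n/2 = 58.
This falls in the class [40, 45): L = 40, F = 57, f = 25, h = 5.
Median ≈ 40 + ((58 − 57) / 25) × 5 = 40.2000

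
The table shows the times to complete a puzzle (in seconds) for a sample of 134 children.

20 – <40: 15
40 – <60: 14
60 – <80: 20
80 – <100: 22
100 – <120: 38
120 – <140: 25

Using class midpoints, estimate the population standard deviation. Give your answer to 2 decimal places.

Midpoints: 30, 50, 70, 90, 110, 130
n = 134, Σfm = 11960, mean = 89.2537
Σfm² = 1207000
Σf(m − x̄)² = Σfm² − (Σfm)²/n = 1207000 − 11960²/134 = 139525.3731
Population variance = 139525.3731 / 134 = 1041.2341
Standard deviation = √1041.2341 = 32.2682

32.27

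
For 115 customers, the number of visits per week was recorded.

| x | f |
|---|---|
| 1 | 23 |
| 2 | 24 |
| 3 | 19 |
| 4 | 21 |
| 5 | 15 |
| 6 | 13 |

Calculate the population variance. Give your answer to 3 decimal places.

Values: 1, 2, 3, 4, 5, 6
n = 115, Σfx = 365, mean = 3.1739
Σfx² = 1469
Σf(x − x̄)² = Σfx² − (Σfx)²/n = 1469 − 365²/115 = 310.5217
Population variance = 310.5217 / 115 = 2.7002

2.700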